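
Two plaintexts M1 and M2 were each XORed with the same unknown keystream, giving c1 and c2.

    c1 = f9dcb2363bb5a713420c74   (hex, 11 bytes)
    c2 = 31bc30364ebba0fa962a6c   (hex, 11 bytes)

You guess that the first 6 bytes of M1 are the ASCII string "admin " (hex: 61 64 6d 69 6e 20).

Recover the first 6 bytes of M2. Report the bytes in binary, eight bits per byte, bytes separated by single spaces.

First, c1 ⊕ c2 = (M1 ⊕ K) ⊕ (M2 ⊕ K) = M1 ⊕ M2, so the key drops out. Then M2 = (M1 ⊕ M2) ⊕ M1 over the first 6 bytes.
byte 0: (f9 ^ 31) ^ 61 = c8 ^ 61 = a9
byte 1: (dc ^ bc) ^ 64 = 60 ^ 64 = 04
byte 2: (b2 ^ 30) ^ 6d = 82 ^ 6d = ef
byte 3: (36 ^ 36) ^ 69 = 00 ^ 69 = 69
byte 4: (3b ^ 4e) ^ 6e = 75 ^ 6e = 1b
byte 5: (b5 ^ bb) ^ 20 = 0e ^ 20 = 2e

10101001 00000100 11101111 01101001 00011011 00101110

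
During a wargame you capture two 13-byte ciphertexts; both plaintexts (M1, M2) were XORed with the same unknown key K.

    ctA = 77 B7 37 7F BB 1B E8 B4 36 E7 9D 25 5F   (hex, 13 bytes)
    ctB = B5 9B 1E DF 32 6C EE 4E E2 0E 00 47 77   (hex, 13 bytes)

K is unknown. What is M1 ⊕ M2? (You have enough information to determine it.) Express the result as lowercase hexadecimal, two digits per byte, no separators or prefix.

ctA ⊕ ctB = (M1 ⊕ K) ⊕ (M2 ⊕ K) = M1 ⊕ M2 — the shared key cancels under XOR.
01110111 XOR 10110101 = 11000010
10110111 XOR 10011011 = 00101100
00110111 XOR 00011110 = 00101001
01111111 XOR 11011111 = 10100000
10111011 XOR 00110010 = 10001001
00011011 XOR 01101100 = 01110111
11101000 XOR 11101110 = 00000110
10110100 XOR 01001110 = 11111010
00110110 XOR 11100010 = 11010100
11100111 XOR 00001110 = 11101001
10011101 XOR 00000000 = 10011101
00100101 XOR 01000111 = 01100010
01011111 XOR 01110111 = 00101000

c22c29a0897706fad4e99d6228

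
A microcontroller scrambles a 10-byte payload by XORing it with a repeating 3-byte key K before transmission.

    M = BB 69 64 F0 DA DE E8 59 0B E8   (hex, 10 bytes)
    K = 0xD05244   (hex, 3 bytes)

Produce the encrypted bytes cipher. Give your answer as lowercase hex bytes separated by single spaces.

6b 3b 20 20 88 9a 38 0b 4f 38

The 3-byte key repeats, so the effective keystream is d0 52 44 d0 52 44 d0 52 44 d0.
byte 0: bb ^ d0 = 6b
byte 1: 69 ^ 52 = 3b
byte 2: 64 ^ 44 = 20
byte 3: f0 ^ d0 = 20
byte 4: da ^ 52 = 88
byte 5: de ^ 44 = 9a
byte 6: e8 ^ d0 = 38
byte 7: 59 ^ 52 = 0b
byte 8: 0b ^ 44 = 4f
byte 9: e8 ^ d0 = 38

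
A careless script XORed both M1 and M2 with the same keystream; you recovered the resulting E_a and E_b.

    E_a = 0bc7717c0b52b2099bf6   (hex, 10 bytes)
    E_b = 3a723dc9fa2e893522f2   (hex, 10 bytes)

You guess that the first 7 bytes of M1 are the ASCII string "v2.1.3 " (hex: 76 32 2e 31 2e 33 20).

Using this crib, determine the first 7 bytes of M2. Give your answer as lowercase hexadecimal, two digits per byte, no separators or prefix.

47876284df4f1b

First, E_a ⊕ E_b = (M1 ⊕ K) ⊕ (M2 ⊕ K) = M1 ⊕ M2, so the key drops out. Then M2 = (M1 ⊕ M2) ⊕ M1 over the first 7 bytes.
byte 0: (0b ^ 3a) ^ 76 = 31 ^ 76 = 47
byte 1: (c7 ^ 72) ^ 32 = b5 ^ 32 = 87
byte 2: (71 ^ 3d) ^ 2e = 4c ^ 2e = 62
byte 3: (7c ^ c9) ^ 31 = b5 ^ 31 = 84
byte 4: (0b ^ fa) ^ 2e = f1 ^ 2e = df
byte 5: (52 ^ 2e) ^ 33 = 7c ^ 33 = 4f
byte 6: (b2 ^ 89) ^ 20 = 3b ^ 20 = 1b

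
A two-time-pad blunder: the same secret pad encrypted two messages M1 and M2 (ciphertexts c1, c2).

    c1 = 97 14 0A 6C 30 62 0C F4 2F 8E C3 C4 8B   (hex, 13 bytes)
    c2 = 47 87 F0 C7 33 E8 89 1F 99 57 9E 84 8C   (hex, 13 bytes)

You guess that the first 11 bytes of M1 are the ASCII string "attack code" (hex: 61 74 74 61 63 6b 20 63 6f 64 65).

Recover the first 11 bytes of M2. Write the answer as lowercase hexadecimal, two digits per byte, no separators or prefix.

First, c1 ⊕ c2 = (M1 ⊕ K) ⊕ (M2 ⊕ K) = M1 ⊕ M2, so the key drops out. Then M2 = (M1 ⊕ M2) ⊕ M1 over the first 11 bytes.
byte 0: (97 ^ 47) ^ 61 = d0 ^ 61 = b1
byte 1: (14 ^ 87) ^ 74 = 93 ^ 74 = e7
byte 2: (0a ^ f0) ^ 74 = fa ^ 74 = 8e
byte 3: (6c ^ c7) ^ 61 = ab ^ 61 = ca
byte 4: (30 ^ 33) ^ 63 = 03 ^ 63 = 60
byte 5: (62 ^ e8) ^ 6b = 8a ^ 6b = e1
byte 6: (0c ^ 89) ^ 20 = 85 ^ 20 = a5
byte 7: (f4 ^ 1f) ^ 63 = eb ^ 63 = 88
byte 8: (2f ^ 99) ^ 6f = b6 ^ 6f = d9
byte 9: (8e ^ 57) ^ 64 = d9 ^ 64 = bd
byte 10: (c3 ^ 9e) ^ 65 = 5d ^ 65 = 38

b1e78eca60e1a588d9bd38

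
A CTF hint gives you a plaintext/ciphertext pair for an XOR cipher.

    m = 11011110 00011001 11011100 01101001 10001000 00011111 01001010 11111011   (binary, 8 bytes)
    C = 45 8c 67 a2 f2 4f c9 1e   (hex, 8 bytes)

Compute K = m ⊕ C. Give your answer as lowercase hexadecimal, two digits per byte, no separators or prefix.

Since C = m ⊕ K, XORing both sides with m gives K = m ⊕ C.
222 xor  69 = 155
 25 xor 140 = 149
220 xor 103 = 187
105 xor 162 = 203
136 xor 242 = 122
 31 xor  79 =  80
 74 xor 201 = 131
251 xor  30 = 229

9b95bbcb7a5083e5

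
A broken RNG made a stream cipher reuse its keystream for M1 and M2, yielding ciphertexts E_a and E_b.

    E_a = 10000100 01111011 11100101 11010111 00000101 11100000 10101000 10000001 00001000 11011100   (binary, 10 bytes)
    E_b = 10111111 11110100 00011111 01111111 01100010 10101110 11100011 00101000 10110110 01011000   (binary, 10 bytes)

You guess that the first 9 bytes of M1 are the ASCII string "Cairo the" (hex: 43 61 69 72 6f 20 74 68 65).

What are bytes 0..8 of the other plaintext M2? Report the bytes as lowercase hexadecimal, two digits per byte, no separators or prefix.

First, E_a ⊕ E_b = (M1 ⊕ K) ⊕ (M2 ⊕ K) = M1 ⊕ M2, so the key drops out. Then M2 = (M1 ⊕ M2) ⊕ M1 over the first 9 bytes.
byte 0: (84 ⊕ bf) ⊕ 43 = 3b ⊕ 43 = 78
byte 1: (7b ⊕ f4) ⊕ 61 = 8f ⊕ 61 = ee
byte 2: (e5 ⊕ 1f) ⊕ 69 = fa ⊕ 69 = 93
byte 3: (d7 ⊕ 7f) ⊕ 72 = a8 ⊕ 72 = da
byte 4: (05 ⊕ 62) ⊕ 6f = 67 ⊕ 6f = 08
byte 5: (e0 ⊕ ae) ⊕ 20 = 4e ⊕ 20 = 6e
byte 6: (a8 ⊕ e3) ⊕ 74 = 4b ⊕ 74 = 3f
byte 7: (81 ⊕ 28) ⊕ 68 = a9 ⊕ 68 = c1
byte 8: (08 ⊕ b6) ⊕ 65 = be ⊕ 65 = db

78ee93da086e3fc1db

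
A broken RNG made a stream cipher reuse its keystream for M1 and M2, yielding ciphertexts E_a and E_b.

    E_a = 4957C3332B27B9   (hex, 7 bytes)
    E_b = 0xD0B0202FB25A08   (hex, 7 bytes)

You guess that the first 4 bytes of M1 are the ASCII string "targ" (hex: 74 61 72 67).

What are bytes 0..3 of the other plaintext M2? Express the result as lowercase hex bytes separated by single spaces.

First, E_a ⊕ E_b = (M1 ⊕ K) ⊕ (M2 ⊕ K) = M1 ⊕ M2, so the key drops out. Then M2 = (M1 ⊕ M2) ⊕ M1 over the first 4 bytes.
byte 0: (49 ^ d0) ^ 74 = 99 ^ 74 = ed
byte 1: (57 ^ b0) ^ 61 = e7 ^ 61 = 86
byte 2: (c3 ^ 20) ^ 72 = e3 ^ 72 = 91
byte 3: (33 ^ 2f) ^ 67 = 1c ^ 67 = 7b

ed 86 91 7b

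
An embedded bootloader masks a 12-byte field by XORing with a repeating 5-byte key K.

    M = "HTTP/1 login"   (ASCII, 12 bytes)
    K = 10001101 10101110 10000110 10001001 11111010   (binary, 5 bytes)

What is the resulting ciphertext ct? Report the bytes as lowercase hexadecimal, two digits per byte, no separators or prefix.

c5fad2d9d5bc8eeae69de4c0

The 5-byte key repeats, so the effective keystream is 8d ae 86 89 fa 8d ae 86 89 fa 8d ae.
byte 0:  72 XOR 141 = 197
byte 1:  84 XOR 174 = 250
byte 2:  84 XOR 134 = 210
byte 3:  80 XOR 137 = 217
byte 4:  47 XOR 250 = 213
byte 5:  49 XOR 141 = 188
byte 6:  32 XOR 174 = 142
byte 7: 108 XOR 134 = 234
byte 8: 111 XOR 137 = 230
byte 9: 103 XOR 250 = 157
byte 10: 105 XOR 141 = 228
byte 11: 110 XOR 174 = 192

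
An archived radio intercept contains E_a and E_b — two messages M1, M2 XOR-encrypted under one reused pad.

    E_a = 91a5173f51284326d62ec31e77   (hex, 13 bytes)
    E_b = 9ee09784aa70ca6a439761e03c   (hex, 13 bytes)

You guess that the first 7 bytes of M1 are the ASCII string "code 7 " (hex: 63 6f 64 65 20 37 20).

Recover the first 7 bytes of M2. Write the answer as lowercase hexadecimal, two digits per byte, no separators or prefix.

6c2ae4dedb6fa9

First, E_a ⊕ E_b = (M1 ⊕ K) ⊕ (M2 ⊕ K) = M1 ⊕ M2, so the key drops out. Then M2 = (M1 ⊕ M2) ⊕ M1 over the first 7 bytes.
byte 0: (91 XOR 9e) XOR 63 = 0f XOR 63 = 6c
byte 1: (a5 XOR e0) XOR 6f = 45 XOR 6f = 2a
byte 2: (17 XOR 97) XOR 64 = 80 XOR 64 = e4
byte 3: (3f XOR 84) XOR 65 = bb XOR 65 = de
byte 4: (51 XOR aa) XOR 20 = fb XOR 20 = db
byte 5: (28 XOR 70) XOR 37 = 58 XOR 37 = 6f
byte 6: (43 XOR ca) XOR 20 = 89 XOR 20 = a9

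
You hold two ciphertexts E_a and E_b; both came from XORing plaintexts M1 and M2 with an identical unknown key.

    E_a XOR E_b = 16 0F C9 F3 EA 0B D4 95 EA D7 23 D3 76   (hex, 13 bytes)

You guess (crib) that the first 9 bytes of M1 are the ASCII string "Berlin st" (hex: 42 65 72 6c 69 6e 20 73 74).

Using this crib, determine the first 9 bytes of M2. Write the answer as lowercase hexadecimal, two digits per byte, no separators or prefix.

546abb9f8365f4e69e

Since E_a ⊕ E_b = M1 ⊕ M2, XORing with the guessed M1 bytes yields the corresponding M2 bytes: M2 = (E_a ⊕ E_b) ⊕ M1.
00010110 ⊕ 01000010 = 01010100
00001111 ⊕ 01100101 = 01101010
11001001 ⊕ 01110010 = 10111011
11110011 ⊕ 01101100 = 10011111
11101010 ⊕ 01101001 = 10000011
00001011 ⊕ 01101110 = 01100101
11010100 ⊕ 00100000 = 11110100
10010101 ⊕ 01110011 = 11100110
11101010 ⊕ 01110100 = 10011110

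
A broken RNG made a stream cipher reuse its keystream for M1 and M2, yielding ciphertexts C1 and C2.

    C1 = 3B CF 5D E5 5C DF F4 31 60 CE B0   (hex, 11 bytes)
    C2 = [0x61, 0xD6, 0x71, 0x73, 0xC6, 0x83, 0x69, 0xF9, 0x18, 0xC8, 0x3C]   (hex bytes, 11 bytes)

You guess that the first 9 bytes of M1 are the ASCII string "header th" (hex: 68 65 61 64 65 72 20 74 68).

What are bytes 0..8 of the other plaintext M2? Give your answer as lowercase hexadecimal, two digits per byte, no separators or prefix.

327c4df2ff2ebdbc10

First, C1 ⊕ C2 = (M1 ⊕ K) ⊕ (M2 ⊕ K) = M1 ⊕ M2, so the key drops out. Then M2 = (M1 ⊕ M2) ⊕ M1 over the first 9 bytes.
byte 0: (3b XOR 61) XOR 68 = 5a XOR 68 = 32
byte 1: (cf XOR d6) XOR 65 = 19 XOR 65 = 7c
byte 2: (5d XOR 71) XOR 61 = 2c XOR 61 = 4d
byte 3: (e5 XOR 73) XOR 64 = 96 XOR 64 = f2
byte 4: (5c XOR c6) XOR 65 = 9a XOR 65 = ff
byte 5: (df XOR 83) XOR 72 = 5c XOR 72 = 2e
byte 6: (f4 XOR 69) XOR 20 = 9d XOR 20 = bd
byte 7: (31 XOR f9) XOR 74 = c8 XOR 74 = bc
byte 8: (60 XOR 18) XOR 68 = 78 XOR 68 = 10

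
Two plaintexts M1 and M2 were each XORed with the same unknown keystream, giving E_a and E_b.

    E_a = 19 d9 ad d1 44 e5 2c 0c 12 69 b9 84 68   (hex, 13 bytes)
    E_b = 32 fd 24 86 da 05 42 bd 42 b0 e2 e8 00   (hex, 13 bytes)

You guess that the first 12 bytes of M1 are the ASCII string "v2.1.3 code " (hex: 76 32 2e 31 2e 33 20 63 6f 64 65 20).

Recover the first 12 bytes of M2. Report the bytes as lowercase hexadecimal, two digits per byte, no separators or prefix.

5d16a766b0d34ed23fbd3e4c

First, E_a ⊕ E_b = (M1 ⊕ K) ⊕ (M2 ⊕ K) = M1 ⊕ M2, so the key drops out. Then M2 = (M1 ⊕ M2) ⊕ M1 over the first 12 bytes.
byte 0: (19 xor 32) xor 76 = 2b xor 76 = 5d
byte 1: (d9 xor fd) xor 32 = 24 xor 32 = 16
byte 2: (ad xor 24) xor 2e = 89 xor 2e = a7
byte 3: (d1 xor 86) xor 31 = 57 xor 31 = 66
byte 4: (44 xor da) xor 2e = 9e xor 2e = b0
byte 5: (e5 xor 05) xor 33 = e0 xor 33 = d3
byte 6: (2c xor 42) xor 20 = 6e xor 20 = 4e
byte 7: (0c xor bd) xor 63 = b1 xor 63 = d2
byte 8: (12 xor 42) xor 6f = 50 xor 6f = 3f
byte 9: (69 xor b0) xor 64 = d9 xor 64 = bd
byte 10: (b9 xor e2) xor 65 = 5b xor 65 = 3e
byte 11: (84 xor e8) xor 20 = 6c xor 20 = 4c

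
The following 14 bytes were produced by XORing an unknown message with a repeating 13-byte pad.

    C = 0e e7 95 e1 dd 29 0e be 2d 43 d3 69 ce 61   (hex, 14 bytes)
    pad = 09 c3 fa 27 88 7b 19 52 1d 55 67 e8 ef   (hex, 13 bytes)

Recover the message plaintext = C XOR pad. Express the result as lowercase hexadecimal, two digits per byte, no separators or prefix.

07246fc6555217ec3016b4812168

The 13-byte key repeats, so the effective keystream is 09 c3 fa 27 88 7b 19 52 1d 55 67 e8 ef 09.
byte 0: 0e ^ 09 = 07
byte 1: e7 ^ c3 = 24
byte 2: 95 ^ fa = 6f
byte 3: e1 ^ 27 = c6
byte 4: dd ^ 88 = 55
byte 5: 29 ^ 7b = 52
byte 6: 0e ^ 19 = 17
byte 7: be ^ 52 = ec
byte 8: 2d ^ 1d = 30
byte 9: 43 ^ 55 = 16
byte 10: d3 ^ 67 = b4
byte 11: 69 ^ e8 = 81
byte 12: ce ^ ef = 21
byte 13: 61 ^ 09 = 68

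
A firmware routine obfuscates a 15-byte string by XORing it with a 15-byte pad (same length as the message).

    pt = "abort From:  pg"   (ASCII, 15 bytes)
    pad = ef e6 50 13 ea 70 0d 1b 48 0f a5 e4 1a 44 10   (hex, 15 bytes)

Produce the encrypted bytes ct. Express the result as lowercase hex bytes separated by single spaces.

XOR is its own inverse, so applying the key byte-wise gives the result directly.
61 ^ ef = 8e
62 ^ e6 = 84
6f ^ 50 = 3f
72 ^ 13 = 61
74 ^ ea = 9e
20 ^ 70 = 50
46 ^ 0d = 4b
72 ^ 1b = 69
6f ^ 48 = 27
6d ^ 0f = 62
3a ^ a5 = 9f
20 ^ e4 = c4
20 ^ 1a = 3a
70 ^ 44 = 34
67 ^ 10 = 77

8e 84 3f 61 9e 50 4b 69 27 62 9f c4 3a 34 77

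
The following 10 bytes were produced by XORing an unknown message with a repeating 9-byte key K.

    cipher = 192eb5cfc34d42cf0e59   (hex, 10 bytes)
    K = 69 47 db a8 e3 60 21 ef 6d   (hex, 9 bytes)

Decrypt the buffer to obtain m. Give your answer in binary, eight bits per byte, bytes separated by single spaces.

The 9-byte key repeats, so the effective keystream is 69 47 db a8 e3 60 21 ef 6d 69.
byte 0: 19 ^ 69 = 70
byte 1: 2e ^ 47 = 69
byte 2: b5 ^ db = 6e
byte 3: cf ^ a8 = 67
byte 4: c3 ^ e3 = 20
byte 5: 4d ^ 60 = 2d
byte 6: 42 ^ 21 = 63
byte 7: cf ^ ef = 20
byte 8: 0e ^ 6d = 63
byte 9: 59 ^ 69 = 30

01110000 01101001 01101110 01100111 00100000 00101101 01100011 00100000 01100011 00110000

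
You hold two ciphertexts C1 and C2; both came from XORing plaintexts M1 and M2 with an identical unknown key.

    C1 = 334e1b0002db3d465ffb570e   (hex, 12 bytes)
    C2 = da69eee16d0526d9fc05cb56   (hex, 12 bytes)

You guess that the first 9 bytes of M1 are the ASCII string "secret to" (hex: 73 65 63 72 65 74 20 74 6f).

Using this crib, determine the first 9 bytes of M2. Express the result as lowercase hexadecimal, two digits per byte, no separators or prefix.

9a4296930aaa3bebcc

First, C1 ⊕ C2 = (M1 ⊕ K) ⊕ (M2 ⊕ K) = M1 ⊕ M2, so the key drops out. Then M2 = (M1 ⊕ M2) ⊕ M1 over the first 9 bytes.
byte 0: (33 xor da) xor 73 = e9 xor 73 = 9a
byte 1: (4e xor 69) xor 65 = 27 xor 65 = 42
byte 2: (1b xor ee) xor 63 = f5 xor 63 = 96
byte 3: (00 xor e1) xor 72 = e1 xor 72 = 93
byte 4: (02 xor 6d) xor 65 = 6f xor 65 = 0a
byte 5: (db xor 05) xor 74 = de xor 74 = aa
byte 6: (3d xor 26) xor 20 = 1b xor 20 = 3b
byte 7: (46 xor d9) xor 74 = 9f xor 74 = eb
byte 8: (5f xor fc) xor 6f = a3 xor 6f = cc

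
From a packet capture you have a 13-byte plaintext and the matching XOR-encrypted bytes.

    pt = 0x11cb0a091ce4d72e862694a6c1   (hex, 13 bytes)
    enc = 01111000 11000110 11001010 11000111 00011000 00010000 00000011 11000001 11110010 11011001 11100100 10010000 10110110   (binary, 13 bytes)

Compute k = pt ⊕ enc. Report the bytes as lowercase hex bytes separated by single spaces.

Since enc = pt ⊕ k, XORing both sides with pt gives k = pt ⊕ enc.
00010001 ^ 01111000 = 01101001
11001011 ^ 11000110 = 00001101
00001010 ^ 11001010 = 11000000
00001001 ^ 11000111 = 11001110
00011100 ^ 00011000 = 00000100
11100100 ^ 00010000 = 11110100
11010111 ^ 00000011 = 11010100
00101110 ^ 11000001 = 11101111
10000110 ^ 11110010 = 01110100
00100110 ^ 11011001 = 11111111
10010100 ^ 11100100 = 01110000
10100110 ^ 10010000 = 00110110
11000001 ^ 10110110 = 01110111

69 0d c0 ce 04 f4 d4 ef 74 ff 70 36 77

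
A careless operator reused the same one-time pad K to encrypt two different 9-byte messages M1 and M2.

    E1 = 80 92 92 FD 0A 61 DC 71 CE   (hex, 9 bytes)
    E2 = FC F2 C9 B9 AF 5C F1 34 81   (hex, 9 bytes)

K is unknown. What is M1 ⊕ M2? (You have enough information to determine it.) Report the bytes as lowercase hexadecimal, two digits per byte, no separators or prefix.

7c605b44a53d2d454f

E1 ⊕ E2 = (M1 ⊕ K) ⊕ (M2 ⊕ K) = M1 ⊕ M2 — the shared key cancels under XOR.
byte 0: 10000000 XOR 11111100 = 01111100
byte 1: 10010010 XOR 11110010 = 01100000
byte 2: 10010010 XOR 11001001 = 01011011
byte 3: 11111101 XOR 10111001 = 01000100
byte 4: 00001010 XOR 10101111 = 10100101
byte 5: 01100001 XOR 01011100 = 00111101
byte 6: 11011100 XOR 11110001 = 00101101
byte 7: 01110001 XOR 00110100 = 01000101
byte 8: 11001110 XOR 10000001 = 01001111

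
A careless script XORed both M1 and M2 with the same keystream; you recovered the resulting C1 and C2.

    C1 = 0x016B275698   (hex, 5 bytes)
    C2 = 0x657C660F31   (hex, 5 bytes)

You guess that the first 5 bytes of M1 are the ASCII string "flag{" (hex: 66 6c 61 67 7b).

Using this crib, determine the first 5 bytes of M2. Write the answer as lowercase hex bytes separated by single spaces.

02 7b 20 3e d2

First, C1 ⊕ C2 = (M1 ⊕ K) ⊕ (M2 ⊕ K) = M1 ⊕ M2, so the key drops out. Then M2 = (M1 ⊕ M2) ⊕ M1 over the first 5 bytes.
byte 0: (01 xor 65) xor 66 = 64 xor 66 = 02
byte 1: (6b xor 7c) xor 6c = 17 xor 6c = 7b
byte 2: (27 xor 66) xor 61 = 41 xor 61 = 20
byte 3: (56 xor 0f) xor 67 = 59 xor 67 = 3e
byte 4: (98 xor 31) xor 7b = a9 xor 7b = d2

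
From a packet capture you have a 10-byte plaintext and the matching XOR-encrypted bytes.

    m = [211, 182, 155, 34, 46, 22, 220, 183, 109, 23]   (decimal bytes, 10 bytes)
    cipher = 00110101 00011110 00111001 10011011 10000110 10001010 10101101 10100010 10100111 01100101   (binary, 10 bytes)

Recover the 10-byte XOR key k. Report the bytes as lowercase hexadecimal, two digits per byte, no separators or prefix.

Since cipher = m ⊕ k, XORing both sides with m gives k = m ⊕ cipher.
byte 0: d3 XOR 35 = e6
byte 1: b6 XOR 1e = a8
byte 2: 9b XOR 39 = a2
byte 3: 22 XOR 9b = b9
byte 4: 2e XOR 86 = a8
byte 5: 16 XOR 8a = 9c
byte 6: dc XOR ad = 71
byte 7: b7 XOR a2 = 15
byte 8: 6d XOR a7 = ca
byte 9: 17 XOR 65 = 72

e6a8a2b9a89c7115ca72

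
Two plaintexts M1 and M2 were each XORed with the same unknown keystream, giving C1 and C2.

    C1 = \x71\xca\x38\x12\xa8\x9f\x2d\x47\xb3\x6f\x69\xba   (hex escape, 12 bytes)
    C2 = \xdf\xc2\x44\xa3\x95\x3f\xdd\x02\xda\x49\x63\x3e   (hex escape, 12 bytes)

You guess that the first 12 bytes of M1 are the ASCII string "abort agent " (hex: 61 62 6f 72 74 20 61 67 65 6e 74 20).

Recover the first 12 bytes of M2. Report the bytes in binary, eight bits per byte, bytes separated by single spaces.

First, C1 ⊕ C2 = (M1 ⊕ K) ⊕ (M2 ⊕ K) = M1 ⊕ M2, so the key drops out. Then M2 = (M1 ⊕ M2) ⊕ M1 over the first 12 bytes.
byte 0: (71 xor df) xor 61 = ae xor 61 = cf
byte 1: (ca xor c2) xor 62 = 08 xor 62 = 6a
byte 2: (38 xor 44) xor 6f = 7c xor 6f = 13
byte 3: (12 xor a3) xor 72 = b1 xor 72 = c3
byte 4: (a8 xor 95) xor 74 = 3d xor 74 = 49
byte 5: (9f xor 3f) xor 20 = a0 xor 20 = 80
byte 6: (2d xor dd) xor 61 = f0 xor 61 = 91
byte 7: (47 xor 02) xor 67 = 45 xor 67 = 22
byte 8: (b3 xor da) xor 65 = 69 xor 65 = 0c
byte 9: (6f xor 49) xor 6e = 26 xor 6e = 48
byte 10: (69 xor 63) xor 74 = 0a xor 74 = 7e
byte 11: (ba xor 3e) xor 20 = 84 xor 20 = a4

11001111 01101010 00010011 11000011 01001001 10000000 10010001 00100010 00001100 01001000 01111110 10100100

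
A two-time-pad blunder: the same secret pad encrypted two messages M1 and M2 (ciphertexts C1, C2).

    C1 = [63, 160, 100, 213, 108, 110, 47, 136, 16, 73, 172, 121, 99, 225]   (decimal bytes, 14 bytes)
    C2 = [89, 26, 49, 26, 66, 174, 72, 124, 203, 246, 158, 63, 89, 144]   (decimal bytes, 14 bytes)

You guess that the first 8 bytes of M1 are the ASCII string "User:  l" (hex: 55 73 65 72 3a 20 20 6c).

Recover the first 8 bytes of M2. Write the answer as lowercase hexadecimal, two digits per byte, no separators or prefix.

33c930bd14e04798

First, C1 ⊕ C2 = (M1 ⊕ K) ⊕ (M2 ⊕ K) = M1 ⊕ M2, so the key drops out. Then M2 = (M1 ⊕ M2) ⊕ M1 over the first 8 bytes.
byte 0: (3f ^ 59) ^ 55 = 66 ^ 55 = 33
byte 1: (a0 ^ 1a) ^ 73 = ba ^ 73 = c9
byte 2: (64 ^ 31) ^ 65 = 55 ^ 65 = 30
byte 3: (d5 ^ 1a) ^ 72 = cf ^ 72 = bd
byte 4: (6c ^ 42) ^ 3a = 2e ^ 3a = 14
byte 5: (6e ^ ae) ^ 20 = c0 ^ 20 = e0
byte 6: (2f ^ 48) ^ 20 = 67 ^ 20 = 47
byte 7: (88 ^ 7c) ^ 6c = f4 ^ 6c = 98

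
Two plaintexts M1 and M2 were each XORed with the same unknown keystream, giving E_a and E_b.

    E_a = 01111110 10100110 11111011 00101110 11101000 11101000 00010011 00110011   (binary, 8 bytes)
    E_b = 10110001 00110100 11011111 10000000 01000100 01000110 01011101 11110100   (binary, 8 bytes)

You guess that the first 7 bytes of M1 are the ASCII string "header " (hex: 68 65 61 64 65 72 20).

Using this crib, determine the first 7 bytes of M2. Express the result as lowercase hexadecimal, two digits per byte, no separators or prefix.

First, E_a ⊕ E_b = (M1 ⊕ K) ⊕ (M2 ⊕ K) = M1 ⊕ M2, so the key drops out. Then M2 = (M1 ⊕ M2) ⊕ M1 over the first 7 bytes.
byte 0: (7e ⊕ b1) ⊕ 68 = cf ⊕ 68 = a7
byte 1: (a6 ⊕ 34) ⊕ 65 = 92 ⊕ 65 = f7
byte 2: (fb ⊕ df) ⊕ 61 = 24 ⊕ 61 = 45
byte 3: (2e ⊕ 80) ⊕ 64 = ae ⊕ 64 = ca
byte 4: (e8 ⊕ 44) ⊕ 65 = ac ⊕ 65 = c9
byte 5: (e8 ⊕ 46) ⊕ 72 = ae ⊕ 72 = dc
byte 6: (13 ⊕ 5d) ⊕ 20 = 4e ⊕ 20 = 6e

a7f745cac9dc6e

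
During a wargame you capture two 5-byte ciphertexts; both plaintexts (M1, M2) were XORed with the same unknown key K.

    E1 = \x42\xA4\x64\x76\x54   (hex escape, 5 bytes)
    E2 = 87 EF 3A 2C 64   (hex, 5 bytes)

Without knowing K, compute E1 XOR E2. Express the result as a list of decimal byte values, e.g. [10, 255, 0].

[197, 75, 94, 90, 48]

E1 ⊕ E2 = (M1 ⊕ K) ⊕ (M2 ⊕ K) = M1 ⊕ M2 — the shared key cancels under XOR.
 66 XOR 135 = 197
164 XOR 239 =  75
100 XOR  58 =  94
118 XOR  44 =  90
 84 XOR 100 =  48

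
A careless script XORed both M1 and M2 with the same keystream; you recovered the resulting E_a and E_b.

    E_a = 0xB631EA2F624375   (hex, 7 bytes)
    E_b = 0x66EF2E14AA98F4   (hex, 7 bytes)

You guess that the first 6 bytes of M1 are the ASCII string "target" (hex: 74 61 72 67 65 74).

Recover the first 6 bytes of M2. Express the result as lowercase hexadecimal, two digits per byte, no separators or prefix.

a4bfb65cadaf

First, E_a ⊕ E_b = (M1 ⊕ K) ⊕ (M2 ⊕ K) = M1 ⊕ M2, so the key drops out. Then M2 = (M1 ⊕ M2) ⊕ M1 over the first 6 bytes.
byte 0: (b6 ⊕ 66) ⊕ 74 = d0 ⊕ 74 = a4
byte 1: (31 ⊕ ef) ⊕ 61 = de ⊕ 61 = bf
byte 2: (ea ⊕ 2e) ⊕ 72 = c4 ⊕ 72 = b6
byte 3: (2f ⊕ 14) ⊕ 67 = 3b ⊕ 67 = 5c
byte 4: (62 ⊕ aa) ⊕ 65 = c8 ⊕ 65 = ad
byte 5: (43 ⊕ 98) ⊕ 74 = db ⊕ 74 = af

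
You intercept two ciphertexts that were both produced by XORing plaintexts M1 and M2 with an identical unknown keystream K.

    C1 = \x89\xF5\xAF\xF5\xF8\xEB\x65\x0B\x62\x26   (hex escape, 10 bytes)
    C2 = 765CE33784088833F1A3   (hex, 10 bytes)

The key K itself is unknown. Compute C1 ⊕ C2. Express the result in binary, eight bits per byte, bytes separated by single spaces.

11111111 10101001 01001100 11000010 01111100 11100011 11101101 00111000 10010011 10000101

C1 ⊕ C2 = (M1 ⊕ K) ⊕ (M2 ⊕ K) = M1 ⊕ M2 — the shared key cancels under XOR.
10001001 ^ 01110110 = 11111111
11110101 ^ 01011100 = 10101001
10101111 ^ 11100011 = 01001100
11110101 ^ 00110111 = 11000010
11111000 ^ 10000100 = 01111100
11101011 ^ 00001000 = 11100011
01100101 ^ 10001000 = 11101101
00001011 ^ 00110011 = 00111000
01100010 ^ 11110001 = 10010011
00100110 ^ 10100011 = 10000101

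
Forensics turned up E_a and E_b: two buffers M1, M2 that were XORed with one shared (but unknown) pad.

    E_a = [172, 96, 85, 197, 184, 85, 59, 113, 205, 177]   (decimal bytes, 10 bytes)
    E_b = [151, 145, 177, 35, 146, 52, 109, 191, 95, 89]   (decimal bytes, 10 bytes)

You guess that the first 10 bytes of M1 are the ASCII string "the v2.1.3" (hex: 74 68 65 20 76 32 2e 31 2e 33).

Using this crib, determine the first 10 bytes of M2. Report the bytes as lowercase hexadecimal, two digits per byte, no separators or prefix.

4f9981c65c5378ffbcdb

First, E_a ⊕ E_b = (M1 ⊕ K) ⊕ (M2 ⊕ K) = M1 ⊕ M2, so the key drops out. Then M2 = (M1 ⊕ M2) ⊕ M1 over the first 10 bytes.
byte 0: (ac ⊕ 97) ⊕ 74 = 3b ⊕ 74 = 4f
byte 1: (60 ⊕ 91) ⊕ 68 = f1 ⊕ 68 = 99
byte 2: (55 ⊕ b1) ⊕ 65 = e4 ⊕ 65 = 81
byte 3: (c5 ⊕ 23) ⊕ 20 = e6 ⊕ 20 = c6
byte 4: (b8 ⊕ 92) ⊕ 76 = 2a ⊕ 76 = 5c
byte 5: (55 ⊕ 34) ⊕ 32 = 61 ⊕ 32 = 53
byte 6: (3b ⊕ 6d) ⊕ 2e = 56 ⊕ 2e = 78
byte 7: (71 ⊕ bf) ⊕ 31 = ce ⊕ 31 = ff
byte 8: (cd ⊕ 5f) ⊕ 2e = 92 ⊕ 2e = bc
byte 9: (b1 ⊕ 59) ⊕ 33 = e8 ⊕ 33 = db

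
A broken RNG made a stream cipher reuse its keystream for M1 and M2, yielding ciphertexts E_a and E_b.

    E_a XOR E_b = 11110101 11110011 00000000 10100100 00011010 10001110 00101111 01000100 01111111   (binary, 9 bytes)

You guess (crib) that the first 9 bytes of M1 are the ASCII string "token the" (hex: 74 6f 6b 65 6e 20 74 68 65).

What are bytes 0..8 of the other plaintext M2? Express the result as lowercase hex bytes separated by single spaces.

Since E_a ⊕ E_b = M1 ⊕ M2, XORing with the guessed M1 bytes yields the corresponding M2 bytes: M2 = (E_a ⊕ E_b) ⊕ M1.
11110101 ⊕ 01110100 = 10000001
11110011 ⊕ 01101111 = 10011100
00000000 ⊕ 01101011 = 01101011
10100100 ⊕ 01100101 = 11000001
00011010 ⊕ 01101110 = 01110100
10001110 ⊕ 00100000 = 10101110
00101111 ⊕ 01110100 = 01011011
01000100 ⊕ 01101000 = 00101100
01111111 ⊕ 01100101 = 00011010

81 9c 6b c1 74 ae 5b 2c 1a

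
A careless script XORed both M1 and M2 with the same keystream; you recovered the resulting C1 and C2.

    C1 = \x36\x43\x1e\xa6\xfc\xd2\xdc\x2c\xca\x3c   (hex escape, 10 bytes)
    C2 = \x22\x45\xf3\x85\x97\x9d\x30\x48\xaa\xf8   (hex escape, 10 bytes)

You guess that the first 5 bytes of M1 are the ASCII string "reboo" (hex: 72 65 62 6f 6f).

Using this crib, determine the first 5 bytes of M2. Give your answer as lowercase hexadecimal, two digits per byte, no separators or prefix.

First, C1 ⊕ C2 = (M1 ⊕ K) ⊕ (M2 ⊕ K) = M1 ⊕ M2, so the key drops out. Then M2 = (M1 ⊕ M2) ⊕ M1 over the first 5 bytes.
byte 0: (36 XOR 22) XOR 72 = 14 XOR 72 = 66
byte 1: (43 XOR 45) XOR 65 = 06 XOR 65 = 63
byte 2: (1e XOR f3) XOR 62 = ed XOR 62 = 8f
byte 3: (a6 XOR 85) XOR 6f = 23 XOR 6f = 4c
byte 4: (fc XOR 97) XOR 6f = 6b XOR 6f = 04

66638f4c04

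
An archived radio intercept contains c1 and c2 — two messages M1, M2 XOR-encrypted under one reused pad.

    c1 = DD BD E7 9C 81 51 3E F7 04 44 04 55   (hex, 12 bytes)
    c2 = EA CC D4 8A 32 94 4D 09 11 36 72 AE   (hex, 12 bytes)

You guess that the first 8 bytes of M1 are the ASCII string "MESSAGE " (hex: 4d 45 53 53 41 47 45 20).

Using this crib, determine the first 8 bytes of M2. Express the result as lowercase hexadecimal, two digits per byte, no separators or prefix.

7a346045f28236de

First, c1 ⊕ c2 = (M1 ⊕ K) ⊕ (M2 ⊕ K) = M1 ⊕ M2, so the key drops out. Then M2 = (M1 ⊕ M2) ⊕ M1 over the first 8 bytes.
byte 0: (dd XOR ea) XOR 4d = 37 XOR 4d = 7a
byte 1: (bd XOR cc) XOR 45 = 71 XOR 45 = 34
byte 2: (e7 XOR d4) XOR 53 = 33 XOR 53 = 60
byte 3: (9c XOR 8a) XOR 53 = 16 XOR 53 = 45
byte 4: (81 XOR 32) XOR 41 = b3 XOR 41 = f2
byte 5: (51 XOR 94) XOR 47 = c5 XOR 47 = 82
byte 6: (3e XOR 4d) XOR 45 = 73 XOR 45 = 36
byte 7: (f7 XOR 09) XOR 20 = fe XOR 20 = de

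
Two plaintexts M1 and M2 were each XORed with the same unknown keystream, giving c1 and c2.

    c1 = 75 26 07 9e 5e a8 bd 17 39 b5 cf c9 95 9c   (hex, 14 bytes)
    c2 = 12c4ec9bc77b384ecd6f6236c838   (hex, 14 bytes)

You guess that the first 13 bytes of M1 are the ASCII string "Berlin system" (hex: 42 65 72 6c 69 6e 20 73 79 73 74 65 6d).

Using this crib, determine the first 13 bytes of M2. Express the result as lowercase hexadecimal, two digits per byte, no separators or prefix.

25879969f0bda52a8da9d99a30

First, c1 ⊕ c2 = (M1 ⊕ K) ⊕ (M2 ⊕ K) = M1 ⊕ M2, so the key drops out. Then M2 = (M1 ⊕ M2) ⊕ M1 over the first 13 bytes.
byte 0: (75 XOR 12) XOR 42 = 67 XOR 42 = 25
byte 1: (26 XOR c4) XOR 65 = e2 XOR 65 = 87
byte 2: (07 XOR ec) XOR 72 = eb XOR 72 = 99
byte 3: (9e XOR 9b) XOR 6c = 05 XOR 6c = 69
byte 4: (5e XOR c7) XOR 69 = 99 XOR 69 = f0
byte 5: (a8 XOR 7b) XOR 6e = d3 XOR 6e = bd
byte 6: (bd XOR 38) XOR 20 = 85 XOR 20 = a5
byte 7: (17 XOR 4e) XOR 73 = 59 XOR 73 = 2a
byte 8: (39 XOR cd) XOR 79 = f4 XOR 79 = 8d
byte 9: (b5 XOR 6f) XOR 73 = da XOR 73 = a9
byte 10: (cf XOR 62) XOR 74 = ad XOR 74 = d9
byte 11: (c9 XOR 36) XOR 65 = ff XOR 65 = 9a
byte 12: (95 XOR c8) XOR 6d = 5d XOR 6d = 30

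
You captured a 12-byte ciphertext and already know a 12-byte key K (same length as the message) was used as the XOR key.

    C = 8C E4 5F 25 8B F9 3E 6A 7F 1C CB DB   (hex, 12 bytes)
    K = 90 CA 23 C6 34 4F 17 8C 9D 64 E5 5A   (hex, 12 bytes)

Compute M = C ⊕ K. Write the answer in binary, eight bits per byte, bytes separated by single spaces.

byte 0: 140 XOR 144 =  28
byte 1: 228 XOR 202 =  46
byte 2:  95 XOR  35 = 124
byte 3:  37 XOR 198 = 227
byte 4: 139 XOR  52 = 191
byte 5: 249 XOR  79 = 182
byte 6:  62 XOR  23 =  41
byte 7: 106 XOR 140 = 230
byte 8: 127 XOR 157 = 226
byte 9:  28 XOR 100 = 120
byte 10: 203 XOR 229 =  46
byte 11: 219 XOR  90 = 129

00011100 00101110 01111100 11100011 10111111 10110110 00101001 11100110 11100010 01111000 00101110 10000001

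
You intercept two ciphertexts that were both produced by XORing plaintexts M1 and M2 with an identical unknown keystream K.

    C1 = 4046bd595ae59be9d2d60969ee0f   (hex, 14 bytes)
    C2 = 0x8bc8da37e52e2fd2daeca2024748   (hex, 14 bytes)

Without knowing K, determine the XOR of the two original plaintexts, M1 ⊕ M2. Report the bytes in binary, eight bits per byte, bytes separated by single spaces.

C1 ⊕ C2 = (M1 ⊕ K) ⊕ (M2 ⊕ K) = M1 ⊕ M2 — the shared key cancels under XOR.
40 ^ 8b = cb
46 ^ c8 = 8e
bd ^ da = 67
59 ^ 37 = 6e
5a ^ e5 = bf
e5 ^ 2e = cb
9b ^ 2f = b4
e9 ^ d2 = 3b
d2 ^ da = 08
d6 ^ ec = 3a
09 ^ a2 = ab
69 ^ 02 = 6b
ee ^ 47 = a9
0f ^ 48 = 47

11001011 10001110 01100111 01101110 10111111 11001011 10110100 00111011 00001000 00111010 10101011 01101011 10101001 01000111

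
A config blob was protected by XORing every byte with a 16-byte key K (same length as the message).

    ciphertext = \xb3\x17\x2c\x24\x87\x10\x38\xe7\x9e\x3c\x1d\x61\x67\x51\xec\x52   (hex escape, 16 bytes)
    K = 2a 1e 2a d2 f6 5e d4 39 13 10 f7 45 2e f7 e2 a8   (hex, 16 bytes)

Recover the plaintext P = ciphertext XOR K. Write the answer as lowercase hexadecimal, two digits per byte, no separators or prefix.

XOR is its own inverse, so applying the key byte-wise gives the result directly.
byte 0: 10110011 ⊕ 00101010 = 10011001
byte 1: 00010111 ⊕ 00011110 = 00001001
byte 2: 00101100 ⊕ 00101010 = 00000110
byte 3: 00100100 ⊕ 11010010 = 11110110
byte 4: 10000111 ⊕ 11110110 = 01110001
byte 5: 00010000 ⊕ 01011110 = 01001110
byte 6: 00111000 ⊕ 11010100 = 11101100
byte 7: 11100111 ⊕ 00111001 = 11011110
byte 8: 10011110 ⊕ 00010011 = 10001101
byte 9: 00111100 ⊕ 00010000 = 00101100
byte 10: 00011101 ⊕ 11110111 = 11101010
byte 11: 01100001 ⊕ 01000101 = 00100100
byte 12: 01100111 ⊕ 00101110 = 01001001
byte 13: 01010001 ⊕ 11110111 = 10100110
byte 14: 11101100 ⊕ 11100010 = 00001110
byte 15: 01010010 ⊕ 10101000 = 11111010

990906f6714eecde8d2cea2449a60efa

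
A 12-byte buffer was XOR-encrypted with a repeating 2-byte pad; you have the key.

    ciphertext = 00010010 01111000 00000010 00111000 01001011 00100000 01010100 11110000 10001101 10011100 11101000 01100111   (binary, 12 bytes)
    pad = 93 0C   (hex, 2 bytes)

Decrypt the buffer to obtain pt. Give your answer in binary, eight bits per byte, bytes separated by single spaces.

The 2-byte key repeats, so the effective keystream is 93 0c 93 0c 93 0c 93 0c 93 0c 93 0c.
byte 0: 12 ⊕ 93 = 81
byte 1: 78 ⊕ 0c = 74
byte 2: 02 ⊕ 93 = 91
byte 3: 38 ⊕ 0c = 34
byte 4: 4b ⊕ 93 = d8
byte 5: 20 ⊕ 0c = 2c
byte 6: 54 ⊕ 93 = c7
byte 7: f0 ⊕ 0c = fc
byte 8: 8d ⊕ 93 = 1e
byte 9: 9c ⊕ 0c = 90
byte 10: e8 ⊕ 93 = 7b
byte 11: 67 ⊕ 0c = 6b

10000001 01110100 10010001 00110100 11011000 00101100 11000111 11111100 00011110 10010000 01111011 01101011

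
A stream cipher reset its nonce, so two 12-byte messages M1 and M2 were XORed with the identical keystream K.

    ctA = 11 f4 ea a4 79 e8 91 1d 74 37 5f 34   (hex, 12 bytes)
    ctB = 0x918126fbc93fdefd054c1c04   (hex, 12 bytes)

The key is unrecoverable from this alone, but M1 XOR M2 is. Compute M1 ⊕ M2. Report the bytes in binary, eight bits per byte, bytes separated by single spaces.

ctA ⊕ ctB = (M1 ⊕ K) ⊕ (M2 ⊕ K) = M1 ⊕ M2 — the shared key cancels under XOR.
11 ^ 91 = 80
f4 ^ 81 = 75
ea ^ 26 = cc
a4 ^ fb = 5f
79 ^ c9 = b0
e8 ^ 3f = d7
91 ^ de = 4f
1d ^ fd = e0
74 ^ 05 = 71
37 ^ 4c = 7b
5f ^ 1c = 43
34 ^ 04 = 30

10000000 01110101 11001100 01011111 10110000 11010111 01001111 11100000 01110001 01111011 01000011 00110000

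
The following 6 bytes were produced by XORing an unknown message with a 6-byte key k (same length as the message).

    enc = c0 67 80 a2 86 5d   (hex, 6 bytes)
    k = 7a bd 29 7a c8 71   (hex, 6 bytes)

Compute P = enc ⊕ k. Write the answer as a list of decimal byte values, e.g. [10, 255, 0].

[186, 218, 169, 216, 78, 44]

XOR is its own inverse, so applying the key byte-wise gives the result directly.
c0 xor 7a = ba
67 xor bd = da
80 xor 29 = a9
a2 xor 7a = d8
86 xor c8 = 4e
5d xor 71 = 2c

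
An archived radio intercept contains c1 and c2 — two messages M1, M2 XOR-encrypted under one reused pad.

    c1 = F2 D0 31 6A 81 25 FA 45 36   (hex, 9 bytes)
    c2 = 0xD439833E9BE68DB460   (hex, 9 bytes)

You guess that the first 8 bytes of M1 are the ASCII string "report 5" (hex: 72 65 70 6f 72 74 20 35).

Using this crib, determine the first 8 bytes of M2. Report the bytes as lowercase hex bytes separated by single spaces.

54 8c c2 3b 68 b7 57 c4

First, c1 ⊕ c2 = (M1 ⊕ K) ⊕ (M2 ⊕ K) = M1 ⊕ M2, so the key drops out. Then M2 = (M1 ⊕ M2) ⊕ M1 over the first 8 bytes.
byte 0: (f2 ^ d4) ^ 72 = 26 ^ 72 = 54
byte 1: (d0 ^ 39) ^ 65 = e9 ^ 65 = 8c
byte 2: (31 ^ 83) ^ 70 = b2 ^ 70 = c2
byte 3: (6a ^ 3e) ^ 6f = 54 ^ 6f = 3b
byte 4: (81 ^ 9b) ^ 72 = 1a ^ 72 = 68
byte 5: (25 ^ e6) ^ 74 = c3 ^ 74 = b7
byte 6: (fa ^ 8d) ^ 20 = 77 ^ 20 = 57
byte 7: (45 ^ b4) ^ 35 = f1 ^ 35 = c4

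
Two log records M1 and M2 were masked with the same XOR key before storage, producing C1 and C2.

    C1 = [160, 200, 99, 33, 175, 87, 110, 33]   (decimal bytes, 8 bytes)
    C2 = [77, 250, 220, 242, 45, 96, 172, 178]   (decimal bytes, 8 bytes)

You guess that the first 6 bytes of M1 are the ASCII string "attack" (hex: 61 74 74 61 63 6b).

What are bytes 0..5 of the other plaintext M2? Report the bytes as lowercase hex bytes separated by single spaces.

First, C1 ⊕ C2 = (M1 ⊕ K) ⊕ (M2 ⊕ K) = M1 ⊕ M2, so the key drops out. Then M2 = (M1 ⊕ M2) ⊕ M1 over the first 6 bytes.
byte 0: (a0 ^ 4d) ^ 61 = ed ^ 61 = 8c
byte 1: (c8 ^ fa) ^ 74 = 32 ^ 74 = 46
byte 2: (63 ^ dc) ^ 74 = bf ^ 74 = cb
byte 3: (21 ^ f2) ^ 61 = d3 ^ 61 = b2
byte 4: (af ^ 2d) ^ 63 = 82 ^ 63 = e1
byte 5: (57 ^ 60) ^ 6b = 37 ^ 6b = 5c

8c 46 cb b2 e1 5c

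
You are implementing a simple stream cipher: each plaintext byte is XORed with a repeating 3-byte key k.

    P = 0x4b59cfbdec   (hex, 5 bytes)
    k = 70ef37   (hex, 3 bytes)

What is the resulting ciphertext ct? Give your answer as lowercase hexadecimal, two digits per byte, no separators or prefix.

The 3-byte key repeats, so the effective keystream is 70 ef 37 70 ef.
byte 0:  75 ^ 112 =  59
byte 1:  89 ^ 239 = 182
byte 2: 207 ^  55 = 248
byte 3: 189 ^ 112 = 205
byte 4: 236 ^ 239 =   3

3bb6f8cd03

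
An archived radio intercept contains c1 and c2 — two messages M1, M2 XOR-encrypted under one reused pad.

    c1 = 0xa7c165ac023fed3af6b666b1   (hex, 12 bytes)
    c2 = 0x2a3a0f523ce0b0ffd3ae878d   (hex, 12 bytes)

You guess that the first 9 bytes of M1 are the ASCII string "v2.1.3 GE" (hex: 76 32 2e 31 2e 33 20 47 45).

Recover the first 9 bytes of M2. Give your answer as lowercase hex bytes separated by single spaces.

First, c1 ⊕ c2 = (M1 ⊕ K) ⊕ (M2 ⊕ K) = M1 ⊕ M2, so the key drops out. Then M2 = (M1 ⊕ M2) ⊕ M1 over the first 9 bytes.
byte 0: (a7 XOR 2a) XOR 76 = 8d XOR 76 = fb
byte 1: (c1 XOR 3a) XOR 32 = fb XOR 32 = c9
byte 2: (65 XOR 0f) XOR 2e = 6a XOR 2e = 44
byte 3: (ac XOR 52) XOR 31 = fe XOR 31 = cf
byte 4: (02 XOR 3c) XOR 2e = 3e XOR 2e = 10
byte 5: (3f XOR e0) XOR 33 = df XOR 33 = ec
byte 6: (ed XOR b0) XOR 20 = 5d XOR 20 = 7d
byte 7: (3a XOR ff) XOR 47 = c5 XOR 47 = 82
byte 8: (f6 XOR d3) XOR 45 = 25 XOR 45 = 60

fb c9 44 cf 10 ec 7d 82 60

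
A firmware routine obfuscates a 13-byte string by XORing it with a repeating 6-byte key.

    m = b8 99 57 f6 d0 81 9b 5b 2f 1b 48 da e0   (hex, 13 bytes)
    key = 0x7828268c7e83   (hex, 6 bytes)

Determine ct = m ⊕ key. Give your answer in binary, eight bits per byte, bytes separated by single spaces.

The 6-byte key repeats, so the effective keystream is 78 28 26 8c 7e 83 78 28 26 8c 7e 83 78.
byte 0: b8 ^ 78 = c0
byte 1: 99 ^ 28 = b1
byte 2: 57 ^ 26 = 71
byte 3: f6 ^ 8c = 7a
byte 4: d0 ^ 7e = ae
byte 5: 81 ^ 83 = 02
byte 6: 9b ^ 78 = e3
byte 7: 5b ^ 28 = 73
byte 8: 2f ^ 26 = 09
byte 9: 1b ^ 8c = 97
byte 10: 48 ^ 7e = 36
byte 11: da ^ 83 = 59
byte 12: e0 ^ 78 = 98

11000000 10110001 01110001 01111010 10101110 00000010 11100011 01110011 00001001 10010111 00110110 01011001 10011000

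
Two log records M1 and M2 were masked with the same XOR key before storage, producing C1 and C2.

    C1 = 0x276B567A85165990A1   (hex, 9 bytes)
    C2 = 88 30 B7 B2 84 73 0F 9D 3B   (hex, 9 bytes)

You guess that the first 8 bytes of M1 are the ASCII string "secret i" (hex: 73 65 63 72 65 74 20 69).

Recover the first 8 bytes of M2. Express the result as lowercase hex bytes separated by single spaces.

dc 3e 82 ba 64 11 76 64

First, C1 ⊕ C2 = (M1 ⊕ K) ⊕ (M2 ⊕ K) = M1 ⊕ M2, so the key drops out. Then M2 = (M1 ⊕ M2) ⊕ M1 over the first 8 bytes.
byte 0: (27 xor 88) xor 73 = af xor 73 = dc
byte 1: (6b xor 30) xor 65 = 5b xor 65 = 3e
byte 2: (56 xor b7) xor 63 = e1 xor 63 = 82
byte 3: (7a xor b2) xor 72 = c8 xor 72 = ba
byte 4: (85 xor 84) xor 65 = 01 xor 65 = 64
byte 5: (16 xor 73) xor 74 = 65 xor 74 = 11
byte 6: (59 xor 0f) xor 20 = 56 xor 20 = 76
byte 7: (90 xor 9d) xor 69 = 0d xor 69 = 64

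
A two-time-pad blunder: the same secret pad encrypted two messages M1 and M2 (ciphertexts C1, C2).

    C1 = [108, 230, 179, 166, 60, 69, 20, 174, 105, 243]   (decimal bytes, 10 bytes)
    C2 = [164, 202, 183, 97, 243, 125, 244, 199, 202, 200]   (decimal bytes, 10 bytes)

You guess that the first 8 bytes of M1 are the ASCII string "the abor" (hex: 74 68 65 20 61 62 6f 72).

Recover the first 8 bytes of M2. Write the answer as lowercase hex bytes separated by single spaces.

bc 44 61 e7 ae 5a 8f 1b

First, C1 ⊕ C2 = (M1 ⊕ K) ⊕ (M2 ⊕ K) = M1 ⊕ M2, so the key drops out. Then M2 = (M1 ⊕ M2) ⊕ M1 over the first 8 bytes.
byte 0: (6c ⊕ a4) ⊕ 74 = c8 ⊕ 74 = bc
byte 1: (e6 ⊕ ca) ⊕ 68 = 2c ⊕ 68 = 44
byte 2: (b3 ⊕ b7) ⊕ 65 = 04 ⊕ 65 = 61
byte 3: (a6 ⊕ 61) ⊕ 20 = c7 ⊕ 20 = e7
byte 4: (3c ⊕ f3) ⊕ 61 = cf ⊕ 61 = ae
byte 5: (45 ⊕ 7d) ⊕ 62 = 38 ⊕ 62 = 5a
byte 6: (14 ⊕ f4) ⊕ 6f = e0 ⊕ 6f = 8f
byte 7: (ae ⊕ c7) ⊕ 72 = 69 ⊕ 72 = 1b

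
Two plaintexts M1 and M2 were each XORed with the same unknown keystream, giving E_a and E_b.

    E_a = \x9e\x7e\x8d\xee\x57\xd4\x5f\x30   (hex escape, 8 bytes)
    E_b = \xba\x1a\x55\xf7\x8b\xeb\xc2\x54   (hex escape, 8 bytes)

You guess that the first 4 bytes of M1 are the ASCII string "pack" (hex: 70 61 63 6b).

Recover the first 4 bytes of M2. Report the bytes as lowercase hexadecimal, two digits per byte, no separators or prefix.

5405bb72

First, E_a ⊕ E_b = (M1 ⊕ K) ⊕ (M2 ⊕ K) = M1 ⊕ M2, so the key drops out. Then M2 = (M1 ⊕ M2) ⊕ M1 over the first 4 bytes.
byte 0: (9e xor ba) xor 70 = 24 xor 70 = 54
byte 1: (7e xor 1a) xor 61 = 64 xor 61 = 05
byte 2: (8d xor 55) xor 63 = d8 xor 63 = bb
byte 3: (ee xor f7) xor 6b = 19 xor 6b = 72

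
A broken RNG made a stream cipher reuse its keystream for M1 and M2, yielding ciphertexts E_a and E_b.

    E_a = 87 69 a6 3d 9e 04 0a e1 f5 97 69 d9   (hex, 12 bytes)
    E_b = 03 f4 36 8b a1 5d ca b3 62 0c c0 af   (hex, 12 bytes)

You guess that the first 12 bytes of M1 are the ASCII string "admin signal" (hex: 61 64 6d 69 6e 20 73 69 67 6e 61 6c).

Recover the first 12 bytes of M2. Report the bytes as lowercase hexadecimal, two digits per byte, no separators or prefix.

First, E_a ⊕ E_b = (M1 ⊕ K) ⊕ (M2 ⊕ K) = M1 ⊕ M2, so the key drops out. Then M2 = (M1 ⊕ M2) ⊕ M1 over the first 12 bytes.
byte 0: (87 ⊕ 03) ⊕ 61 = 84 ⊕ 61 = e5
byte 1: (69 ⊕ f4) ⊕ 64 = 9d ⊕ 64 = f9
byte 2: (a6 ⊕ 36) ⊕ 6d = 90 ⊕ 6d = fd
byte 3: (3d ⊕ 8b) ⊕ 69 = b6 ⊕ 69 = df
byte 4: (9e ⊕ a1) ⊕ 6e = 3f ⊕ 6e = 51
byte 5: (04 ⊕ 5d) ⊕ 20 = 59 ⊕ 20 = 79
byte 6: (0a ⊕ ca) ⊕ 73 = c0 ⊕ 73 = b3
byte 7: (e1 ⊕ b3) ⊕ 69 = 52 ⊕ 69 = 3b
byte 8: (f5 ⊕ 62) ⊕ 67 = 97 ⊕ 67 = f0
byte 9: (97 ⊕ 0c) ⊕ 6e = 9b ⊕ 6e = f5
byte 10: (69 ⊕ c0) ⊕ 61 = a9 ⊕ 61 = c8
byte 11: (d9 ⊕ af) ⊕ 6c = 76 ⊕ 6c = 1a

e5f9fddf5179b33bf0f5c81a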